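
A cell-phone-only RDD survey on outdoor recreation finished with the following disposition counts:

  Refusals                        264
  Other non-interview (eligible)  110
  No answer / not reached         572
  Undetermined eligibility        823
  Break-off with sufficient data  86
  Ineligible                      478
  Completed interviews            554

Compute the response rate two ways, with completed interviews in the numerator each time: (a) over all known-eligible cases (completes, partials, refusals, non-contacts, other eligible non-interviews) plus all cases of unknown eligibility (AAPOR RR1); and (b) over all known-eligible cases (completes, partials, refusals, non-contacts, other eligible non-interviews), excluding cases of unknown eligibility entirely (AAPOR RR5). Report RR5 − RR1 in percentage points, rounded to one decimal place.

Top: 554
Denom: 554 + 86 + 264 + 572 + 110 + 823 = 2409
RR1 = 554 / 2409 = 0.2300
Denom: 554 + 86 + 264 + 572 + 110 = 1586
RR5 = 554 / 1586 = 0.3493
Difference = 34.93 − 23.00 = 11.93 percentage points

11.9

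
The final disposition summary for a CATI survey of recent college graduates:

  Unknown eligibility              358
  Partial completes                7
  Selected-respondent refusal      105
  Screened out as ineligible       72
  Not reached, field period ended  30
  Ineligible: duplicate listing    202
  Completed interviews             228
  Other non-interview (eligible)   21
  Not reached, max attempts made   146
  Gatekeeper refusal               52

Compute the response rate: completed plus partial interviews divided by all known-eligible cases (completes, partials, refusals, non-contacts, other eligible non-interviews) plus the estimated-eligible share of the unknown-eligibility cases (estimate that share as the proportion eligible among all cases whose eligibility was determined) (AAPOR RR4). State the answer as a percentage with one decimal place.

28.2%

Refusal or break-off = 52 + 105 = 157
No contact after all attempts = 30 + 146 = 176
Ineligible = 72 + 202 = 274
Num: 228 + 7 = 235
Known eligible: 228 + 7 + 157 + 176 + 21 = 589
e = 589 / (589 + 274) = 589 / 863 = 0.6825
e × U: 0.6825 × 358 = 244.34
Base: 589 + 244.34 = 833.34
RR4 = 235 / 833.34 = 0.2820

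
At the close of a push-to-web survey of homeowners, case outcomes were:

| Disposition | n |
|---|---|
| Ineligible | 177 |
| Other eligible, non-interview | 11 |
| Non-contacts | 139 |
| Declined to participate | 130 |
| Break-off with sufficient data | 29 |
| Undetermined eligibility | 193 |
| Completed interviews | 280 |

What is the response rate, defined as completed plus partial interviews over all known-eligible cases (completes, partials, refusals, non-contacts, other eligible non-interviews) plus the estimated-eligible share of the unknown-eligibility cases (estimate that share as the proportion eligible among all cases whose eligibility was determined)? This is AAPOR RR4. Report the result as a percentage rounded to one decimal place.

41.9%

Top → 280 + 29 = 309
Known eligible → 280 + 29 + 130 + 139 + 11 = 589
e = 589 / (589 + 177) = 589 / 766 = 0.7689
Eligible share of unknowns → 0.7689 × 193 = 148.40
Base → 589 + 148.40 = 737.40
RR4 = 309 / 737.40 = 0.4190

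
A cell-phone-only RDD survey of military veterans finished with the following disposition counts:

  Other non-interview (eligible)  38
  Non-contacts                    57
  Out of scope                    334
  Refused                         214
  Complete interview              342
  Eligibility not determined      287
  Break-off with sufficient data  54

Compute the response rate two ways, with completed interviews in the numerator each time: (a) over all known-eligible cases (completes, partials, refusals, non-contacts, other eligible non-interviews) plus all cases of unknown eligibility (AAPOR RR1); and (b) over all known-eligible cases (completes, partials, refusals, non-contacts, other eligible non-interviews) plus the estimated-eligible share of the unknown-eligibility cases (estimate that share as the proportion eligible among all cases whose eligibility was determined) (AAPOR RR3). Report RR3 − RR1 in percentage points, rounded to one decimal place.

3.5

Num = 342
Denom = 342 + 54 + 214 + 57 + 38 + 287 = 992
RR1 = 342 / 992 = 0.3448
Determined eligible = 342 + 54 + 214 + 57 + 38 = 705
e = 705 / (705 + 334) = 705 / 1039 = 0.6785
Eligible share of unknowns = 0.6785 × 287 = 194.73
Denom = 705 + 194.73 = 899.73
RR3 = 342 / 899.73 = 0.3801
Difference = 38.01 − 34.48 = 3.53 percentage points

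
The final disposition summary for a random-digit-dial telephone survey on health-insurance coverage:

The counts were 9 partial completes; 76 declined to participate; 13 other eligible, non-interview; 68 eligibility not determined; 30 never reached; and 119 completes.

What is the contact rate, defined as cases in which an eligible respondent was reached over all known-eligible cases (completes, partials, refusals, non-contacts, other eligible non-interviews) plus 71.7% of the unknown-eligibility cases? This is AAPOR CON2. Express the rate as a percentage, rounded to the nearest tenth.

Num: 119 + 9 + 76 + 13 = 217
Known eligible: 119 + 9 + 76 + 30 + 13 = 247
Estimated eligible among unknowns: 0.7170 × 68 = 48.76
Base: 247 + 48.76 = 295.76
CON2 = 217 / 295.76 = 0.7337

73.4%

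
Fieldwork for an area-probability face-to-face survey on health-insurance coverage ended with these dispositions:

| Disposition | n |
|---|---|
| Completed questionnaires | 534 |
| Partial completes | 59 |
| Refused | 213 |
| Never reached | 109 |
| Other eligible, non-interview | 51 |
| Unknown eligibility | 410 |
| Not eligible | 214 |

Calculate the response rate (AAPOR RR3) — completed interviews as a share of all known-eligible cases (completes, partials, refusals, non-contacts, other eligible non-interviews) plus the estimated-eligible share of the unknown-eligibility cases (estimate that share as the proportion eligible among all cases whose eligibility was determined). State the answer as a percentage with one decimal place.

41.0%

Num = 534
Eligible (known) = 534 + 59 + 213 + 109 + 51 = 966
e = 966 / (966 + 214) = 966 / 1180 = 0.8186
e × U = 0.8186 × 410 = 335.63
Denom = 966 + 335.63 = 1301.63
RR3 = 534 / 1301.63 = 0.4103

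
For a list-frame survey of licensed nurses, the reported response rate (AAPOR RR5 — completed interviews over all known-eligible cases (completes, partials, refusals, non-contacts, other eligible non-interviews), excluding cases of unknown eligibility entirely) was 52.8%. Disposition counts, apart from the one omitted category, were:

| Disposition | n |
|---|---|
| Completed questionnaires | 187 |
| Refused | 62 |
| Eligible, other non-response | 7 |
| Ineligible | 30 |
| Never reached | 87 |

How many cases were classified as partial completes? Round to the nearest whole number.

RR5 = 187 / D = 0.528
D = 187 / 0.528 = 354.2
Rest of base = 343
partial completes = 354.2 − 343 ≈ 11

11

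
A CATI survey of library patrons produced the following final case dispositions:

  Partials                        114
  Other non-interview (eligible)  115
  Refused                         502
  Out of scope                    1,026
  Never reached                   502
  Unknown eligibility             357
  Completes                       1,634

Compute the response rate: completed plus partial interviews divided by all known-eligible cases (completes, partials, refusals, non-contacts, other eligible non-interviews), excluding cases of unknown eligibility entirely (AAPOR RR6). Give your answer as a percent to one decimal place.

Num = 1634 + 114 = 1748
Denom = 1634 + 114 + 502 + 502 + 115 = 2867
RR6 = 1748 / 2867 = 0.6097

61.0%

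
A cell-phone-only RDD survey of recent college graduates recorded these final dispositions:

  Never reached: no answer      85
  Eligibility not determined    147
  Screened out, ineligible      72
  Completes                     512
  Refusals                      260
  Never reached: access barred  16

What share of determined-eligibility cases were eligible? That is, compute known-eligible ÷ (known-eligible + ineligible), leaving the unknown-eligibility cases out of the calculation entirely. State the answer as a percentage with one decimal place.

92.4%

No contact after all attempts = 85 + 16 = 101
Eligible (known): 512 + 260 + 101 = 873
e = 873 / (873 + 72) = 873 / 945 = 0.9238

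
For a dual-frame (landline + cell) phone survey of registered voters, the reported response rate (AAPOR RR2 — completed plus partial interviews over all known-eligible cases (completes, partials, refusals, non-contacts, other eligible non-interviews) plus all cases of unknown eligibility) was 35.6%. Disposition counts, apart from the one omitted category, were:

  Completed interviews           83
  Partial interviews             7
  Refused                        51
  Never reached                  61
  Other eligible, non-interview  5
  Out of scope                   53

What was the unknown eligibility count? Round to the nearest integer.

Num = 83 + 7 = 90
RR2 = 90 / D = 0.356
D = 90 / 0.356 = 252.8
Rest of base = 207
unknown eligibility = 252.8 − 207 ≈ 46

46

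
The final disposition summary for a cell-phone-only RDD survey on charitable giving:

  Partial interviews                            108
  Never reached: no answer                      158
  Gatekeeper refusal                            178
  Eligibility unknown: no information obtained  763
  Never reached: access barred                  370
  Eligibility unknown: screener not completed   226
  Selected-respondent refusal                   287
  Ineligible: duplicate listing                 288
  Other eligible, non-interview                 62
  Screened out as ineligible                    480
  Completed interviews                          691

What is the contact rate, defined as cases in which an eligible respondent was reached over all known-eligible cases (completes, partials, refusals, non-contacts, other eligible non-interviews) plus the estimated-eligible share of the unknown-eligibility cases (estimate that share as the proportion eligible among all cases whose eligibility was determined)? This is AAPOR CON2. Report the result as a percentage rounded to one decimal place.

Refused = 178 + 287 = 465
No contact after all attempts = 158 + 370 = 528
Undetermined eligibility = 226 + 763 = 989
Not eligible = 480 + 288 = 768
Top: 691 + 108 + 465 + 62 = 1326
Eligible (known): 691 + 108 + 465 + 528 + 62 = 1854
e = 1854 / (1854 + 768) = 1854 / 2622 = 0.7071
Estimated eligible among unknowns: 0.7071 × 989 = 699.32
Denom: 1854 + 699.32 = 2553.32
CON2 = 1326 / 2553.32 = 0.5193

51.9%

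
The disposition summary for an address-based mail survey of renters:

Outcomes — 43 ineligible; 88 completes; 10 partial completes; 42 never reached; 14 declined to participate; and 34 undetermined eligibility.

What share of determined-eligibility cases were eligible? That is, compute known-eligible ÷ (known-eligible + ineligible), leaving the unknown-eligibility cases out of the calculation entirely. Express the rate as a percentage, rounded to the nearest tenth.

78.2%

Eligible (known): 88 + 10 + 14 + 42 = 154
e = 154 / (154 + 43) = 154 / 197 = 0.7817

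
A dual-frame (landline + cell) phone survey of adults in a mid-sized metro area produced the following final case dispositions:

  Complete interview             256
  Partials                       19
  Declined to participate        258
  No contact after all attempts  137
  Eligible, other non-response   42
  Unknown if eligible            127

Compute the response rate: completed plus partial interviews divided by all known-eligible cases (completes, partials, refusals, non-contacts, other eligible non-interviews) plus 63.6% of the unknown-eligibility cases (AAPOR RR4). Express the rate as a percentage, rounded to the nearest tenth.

34.7%

Top: 256 + 19 = 275
Known eligible: 256 + 19 + 258 + 137 + 42 = 712
e × U: 0.6360 × 127 = 80.77
Denominator: 712 + 80.77 = 792.77
RR4 = 275 / 792.77 = 0.3469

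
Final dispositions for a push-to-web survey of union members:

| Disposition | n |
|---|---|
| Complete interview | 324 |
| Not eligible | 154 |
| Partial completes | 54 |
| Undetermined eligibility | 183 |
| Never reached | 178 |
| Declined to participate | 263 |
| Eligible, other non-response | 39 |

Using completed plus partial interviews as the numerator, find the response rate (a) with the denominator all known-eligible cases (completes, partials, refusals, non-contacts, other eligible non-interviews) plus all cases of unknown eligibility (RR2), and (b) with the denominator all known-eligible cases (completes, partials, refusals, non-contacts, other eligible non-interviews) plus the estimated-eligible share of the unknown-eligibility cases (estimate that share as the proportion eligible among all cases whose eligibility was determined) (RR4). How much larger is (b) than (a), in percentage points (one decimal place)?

1.0

Num = 324 + 54 = 378
Denominator = 324 + 54 + 263 + 178 + 39 + 183 = 1041
RR2 = 378 / 1041 = 0.3631
Eligible (known) = 324 + 54 + 263 + 178 + 39 = 858
e = 858 / (858 + 154) = 858 / 1012 = 0.8478
Estimated eligible among unknowns = 0.8478 × 183 = 155.15
Denominator = 858 + 155.15 = 1013.15
RR4 = 378 / 1013.15 = 0.3731
Difference = 37.31 − 36.31 = 1.00 percentage points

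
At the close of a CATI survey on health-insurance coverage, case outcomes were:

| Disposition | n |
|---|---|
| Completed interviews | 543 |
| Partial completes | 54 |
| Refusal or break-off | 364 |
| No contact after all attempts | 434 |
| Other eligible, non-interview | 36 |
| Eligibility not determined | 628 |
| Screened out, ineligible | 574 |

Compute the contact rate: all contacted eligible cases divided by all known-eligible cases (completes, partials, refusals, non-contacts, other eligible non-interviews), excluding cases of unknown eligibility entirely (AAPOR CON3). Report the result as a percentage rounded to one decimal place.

69.7%

Numerator → 543 + 54 + 364 + 36 = 997
Base → 543 + 54 + 364 + 434 + 36 = 1431
CON3 = 997 / 1431 = 0.6967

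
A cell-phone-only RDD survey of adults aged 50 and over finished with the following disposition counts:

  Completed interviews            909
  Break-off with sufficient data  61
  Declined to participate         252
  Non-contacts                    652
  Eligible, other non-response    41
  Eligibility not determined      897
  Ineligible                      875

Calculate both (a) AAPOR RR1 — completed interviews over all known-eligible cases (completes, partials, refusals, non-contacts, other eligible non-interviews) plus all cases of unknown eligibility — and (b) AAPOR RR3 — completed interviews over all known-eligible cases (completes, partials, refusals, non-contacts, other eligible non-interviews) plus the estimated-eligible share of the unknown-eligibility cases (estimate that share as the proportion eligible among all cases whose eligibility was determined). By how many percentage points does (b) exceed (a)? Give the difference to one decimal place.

Num → 909
Denominator → 909 + 61 + 252 + 652 + 41 + 897 = 2812
RR1 = 909 / 2812 = 0.3233
Eligible (known) → 909 + 61 + 252 + 652 + 41 = 1915
e = 1915 / (1915 + 875) = 1915 / 2790 = 0.6864
Estimated eligible among unknowns → 0.6864 × 897 = 615.70
Denominator → 1915 + 615.70 = 2530.70
RR3 = 909 / 2530.70 = 0.3592
Difference = 35.92 − 32.33 = 3.59 percentage points

3.6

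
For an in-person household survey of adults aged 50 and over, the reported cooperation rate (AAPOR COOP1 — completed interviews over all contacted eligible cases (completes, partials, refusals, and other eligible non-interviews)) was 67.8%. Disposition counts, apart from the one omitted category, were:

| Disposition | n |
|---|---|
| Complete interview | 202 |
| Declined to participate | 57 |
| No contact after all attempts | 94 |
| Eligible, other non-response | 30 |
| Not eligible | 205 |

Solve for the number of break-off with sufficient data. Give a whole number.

9

COOP1 = 202 / D = 0.678
D = 202 / 0.678 = 297.9
Other denominator terms total 289
break-off with sufficient data = 297.9 − 289 ≈ 9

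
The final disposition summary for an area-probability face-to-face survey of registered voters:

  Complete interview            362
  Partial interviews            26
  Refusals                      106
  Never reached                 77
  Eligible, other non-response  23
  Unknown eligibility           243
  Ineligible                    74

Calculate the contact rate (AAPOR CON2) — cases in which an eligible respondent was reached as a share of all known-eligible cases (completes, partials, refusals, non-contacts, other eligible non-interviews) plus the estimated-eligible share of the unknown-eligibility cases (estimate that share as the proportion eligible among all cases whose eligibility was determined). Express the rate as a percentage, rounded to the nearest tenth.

Num: 362 + 26 + 106 + 23 = 517
Eligible (known): 362 + 26 + 106 + 77 + 23 = 594
e = 594 / (594 + 74) = 594 / 668 = 0.8892
Estimated eligible among unknowns: 0.8892 × 243 = 216.08
Denominator: 594 + 216.08 = 810.08
CON2 = 517 / 810.08 = 0.6382

63.8%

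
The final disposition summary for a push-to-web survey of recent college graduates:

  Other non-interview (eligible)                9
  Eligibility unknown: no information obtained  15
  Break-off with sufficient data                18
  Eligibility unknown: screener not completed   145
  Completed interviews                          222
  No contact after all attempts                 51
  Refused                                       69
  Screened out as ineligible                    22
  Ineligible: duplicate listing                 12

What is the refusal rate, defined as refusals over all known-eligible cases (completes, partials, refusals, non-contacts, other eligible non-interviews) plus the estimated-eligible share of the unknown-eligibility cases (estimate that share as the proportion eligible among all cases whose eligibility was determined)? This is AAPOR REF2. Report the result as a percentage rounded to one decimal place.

Undetermined eligibility = 145 + 15 = 160
Ineligible = 22 + 12 = 34
Num = 69
Known eligible = 222 + 18 + 69 + 51 + 9 = 369
e = 369 / (369 + 34) = 369 / 403 = 0.9156
Estimated eligible among unknowns = 0.9156 × 160 = 146.50
Denom = 369 + 146.50 = 515.50
REF2 = 69 / 515.50 = 0.1339

13.4%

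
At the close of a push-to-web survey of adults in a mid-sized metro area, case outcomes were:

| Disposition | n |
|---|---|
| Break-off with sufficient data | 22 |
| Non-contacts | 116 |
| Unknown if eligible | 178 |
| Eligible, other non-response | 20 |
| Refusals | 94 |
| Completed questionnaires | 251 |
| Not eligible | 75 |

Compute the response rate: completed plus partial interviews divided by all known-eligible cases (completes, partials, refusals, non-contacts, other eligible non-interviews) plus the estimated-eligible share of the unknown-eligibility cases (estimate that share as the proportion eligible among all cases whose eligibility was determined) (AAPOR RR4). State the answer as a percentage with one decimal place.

41.5%

Top = 251 + 22 = 273
Eligible (known) = 251 + 22 + 94 + 116 + 20 = 503
e = 503 / (503 + 75) = 503 / 578 = 0.8702
e × U = 0.8702 × 178 = 154.90
Base = 503 + 154.90 = 657.90
RR4 = 273 / 657.90 = 0.4150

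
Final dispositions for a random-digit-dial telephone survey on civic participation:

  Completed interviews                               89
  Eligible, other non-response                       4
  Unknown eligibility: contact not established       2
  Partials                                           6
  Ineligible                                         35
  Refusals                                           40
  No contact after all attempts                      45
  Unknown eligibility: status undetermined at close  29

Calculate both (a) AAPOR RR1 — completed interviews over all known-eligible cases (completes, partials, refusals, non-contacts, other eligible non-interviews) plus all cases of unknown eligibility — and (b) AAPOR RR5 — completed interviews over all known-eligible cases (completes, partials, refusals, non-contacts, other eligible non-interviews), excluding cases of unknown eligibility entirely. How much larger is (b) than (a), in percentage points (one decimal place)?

Unknown eligibility = 2 + 29 = 31
Num: 89
Denominator: 89 + 6 + 40 + 45 + 4 + 31 = 215
RR1 = 89 / 215 = 0.4140
Denominator: 89 + 6 + 40 + 45 + 4 = 184
RR5 = 89 / 184 = 0.4837
Difference = 48.37 − 41.40 = 6.97 percentage points

7.0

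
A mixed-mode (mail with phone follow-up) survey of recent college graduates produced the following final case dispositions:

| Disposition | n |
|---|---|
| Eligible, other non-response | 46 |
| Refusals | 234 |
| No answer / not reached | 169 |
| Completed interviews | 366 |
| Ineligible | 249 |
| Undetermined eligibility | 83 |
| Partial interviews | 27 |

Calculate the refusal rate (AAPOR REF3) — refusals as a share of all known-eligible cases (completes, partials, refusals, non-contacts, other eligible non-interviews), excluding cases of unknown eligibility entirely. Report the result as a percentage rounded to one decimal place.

Numerator: 234
Denominator: 366 + 27 + 234 + 169 + 46 = 842
REF3 = 234 / 842 = 0.2779

27.8%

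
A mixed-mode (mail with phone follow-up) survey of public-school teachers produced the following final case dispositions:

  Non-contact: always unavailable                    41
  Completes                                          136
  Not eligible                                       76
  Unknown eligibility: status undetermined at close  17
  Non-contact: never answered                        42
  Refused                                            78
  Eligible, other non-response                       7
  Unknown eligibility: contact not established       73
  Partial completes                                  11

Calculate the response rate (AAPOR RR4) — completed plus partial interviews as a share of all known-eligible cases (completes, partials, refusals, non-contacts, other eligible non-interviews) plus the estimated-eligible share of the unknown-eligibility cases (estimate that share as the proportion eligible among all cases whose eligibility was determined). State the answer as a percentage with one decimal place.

37.9%

Non-contacts = 42 + 41 = 83
Undetermined eligibility = 73 + 17 = 90
Top: 136 + 11 = 147
Eligible (known): 136 + 11 + 78 + 83 + 7 = 315
e = 315 / (315 + 76) = 315 / 391 = 0.8056
Eligible share of unknowns: 0.8056 × 90 = 72.50
Base: 315 + 72.50 = 387.50
RR4 = 147 / 387.50 = 0.3794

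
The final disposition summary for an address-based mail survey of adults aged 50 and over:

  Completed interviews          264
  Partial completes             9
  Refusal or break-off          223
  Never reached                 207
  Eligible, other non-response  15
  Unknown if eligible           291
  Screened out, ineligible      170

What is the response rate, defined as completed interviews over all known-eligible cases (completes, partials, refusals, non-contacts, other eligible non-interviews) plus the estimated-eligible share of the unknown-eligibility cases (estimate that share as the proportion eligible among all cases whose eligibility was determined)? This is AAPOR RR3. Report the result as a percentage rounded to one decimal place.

Num = 264
Determined eligible = 264 + 9 + 223 + 207 + 15 = 718
e = 718 / (718 + 170) = 718 / 888 = 0.8086
e × U = 0.8086 × 291 = 235.30
Denominator = 718 + 235.30 = 953.30
RR3 = 264 / 953.30 = 0.2769

27.7%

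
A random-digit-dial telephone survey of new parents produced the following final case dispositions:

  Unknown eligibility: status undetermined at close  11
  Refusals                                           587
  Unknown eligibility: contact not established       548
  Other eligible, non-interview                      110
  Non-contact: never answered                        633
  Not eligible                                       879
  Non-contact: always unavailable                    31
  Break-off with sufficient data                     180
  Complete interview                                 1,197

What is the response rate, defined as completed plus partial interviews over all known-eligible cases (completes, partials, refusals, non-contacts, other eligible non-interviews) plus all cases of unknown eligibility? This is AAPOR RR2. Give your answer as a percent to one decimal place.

No answer / not reached = 633 + 31 = 664
Unknown if eligible = 548 + 11 = 559
Num: 1197 + 180 = 1377
Denominator: 1197 + 180 + 587 + 664 + 110 + 559 = 3297
RR2 = 1377 / 3297 = 0.4177

41.8%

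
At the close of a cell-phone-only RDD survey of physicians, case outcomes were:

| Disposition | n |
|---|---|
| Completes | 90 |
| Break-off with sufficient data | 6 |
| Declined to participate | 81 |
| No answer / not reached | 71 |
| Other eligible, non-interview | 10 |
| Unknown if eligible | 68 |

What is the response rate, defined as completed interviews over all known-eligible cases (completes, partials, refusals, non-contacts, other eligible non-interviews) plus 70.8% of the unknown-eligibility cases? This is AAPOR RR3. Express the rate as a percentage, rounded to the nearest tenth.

Num → 90
Determined eligible → 90 + 6 + 81 + 71 + 10 = 258
Estimated eligible among unknowns → 0.7080 × 68 = 48.14
Denominator → 258 + 48.14 = 306.14
RR3 = 90 / 306.14 = 0.2940

29.4%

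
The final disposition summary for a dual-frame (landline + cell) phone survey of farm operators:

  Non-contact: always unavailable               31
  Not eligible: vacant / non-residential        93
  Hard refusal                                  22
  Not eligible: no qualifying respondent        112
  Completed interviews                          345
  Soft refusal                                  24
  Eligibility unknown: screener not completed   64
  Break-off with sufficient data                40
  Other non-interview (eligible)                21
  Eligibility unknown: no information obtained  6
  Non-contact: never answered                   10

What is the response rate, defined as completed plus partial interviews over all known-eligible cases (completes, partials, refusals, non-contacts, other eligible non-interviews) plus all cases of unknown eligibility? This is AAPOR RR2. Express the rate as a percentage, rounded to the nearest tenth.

Declined to participate = 22 + 24 = 46
Never reached = 10 + 31 = 41
Unknown eligibility = 64 + 6 = 70
Screened out, ineligible = 112 + 93 = 205
Top: 345 + 40 = 385
Base: 345 + 40 + 46 + 41 + 21 + 70 = 563
RR2 = 385 / 563 = 0.6838

68.4%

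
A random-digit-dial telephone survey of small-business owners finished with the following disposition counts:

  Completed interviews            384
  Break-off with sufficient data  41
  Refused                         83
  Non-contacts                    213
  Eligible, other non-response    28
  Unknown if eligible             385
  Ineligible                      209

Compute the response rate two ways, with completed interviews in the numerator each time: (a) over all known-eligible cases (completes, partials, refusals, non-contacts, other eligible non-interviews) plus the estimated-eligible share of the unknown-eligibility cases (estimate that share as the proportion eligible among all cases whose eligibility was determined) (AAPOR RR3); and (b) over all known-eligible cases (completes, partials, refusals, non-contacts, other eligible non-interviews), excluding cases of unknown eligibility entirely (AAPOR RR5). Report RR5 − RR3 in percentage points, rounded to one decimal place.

14.7

Top → 384
Determined eligible → 384 + 41 + 83 + 213 + 28 = 749
e = 749 / (749 + 209) = 749 / 958 = 0.7818
Estimated eligible among unknowns → 0.7818 × 385 = 300.99
Base → 749 + 300.99 = 1049.99
RR3 = 384 / 1049.99 = 0.3657
Base → 384 + 41 + 83 + 213 + 28 = 749
RR5 = 384 / 749 = 0.5127
Difference = 51.27 − 36.57 = 14.70 percentage points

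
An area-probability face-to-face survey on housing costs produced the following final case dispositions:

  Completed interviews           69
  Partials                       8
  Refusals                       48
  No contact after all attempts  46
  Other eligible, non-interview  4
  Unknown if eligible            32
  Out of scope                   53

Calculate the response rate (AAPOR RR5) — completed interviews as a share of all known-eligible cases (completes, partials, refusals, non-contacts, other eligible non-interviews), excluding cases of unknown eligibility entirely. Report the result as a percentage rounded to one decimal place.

Top → 69
Base → 69 + 8 + 48 + 46 + 4 = 175
RR5 = 69 / 175 = 0.3943

39.4%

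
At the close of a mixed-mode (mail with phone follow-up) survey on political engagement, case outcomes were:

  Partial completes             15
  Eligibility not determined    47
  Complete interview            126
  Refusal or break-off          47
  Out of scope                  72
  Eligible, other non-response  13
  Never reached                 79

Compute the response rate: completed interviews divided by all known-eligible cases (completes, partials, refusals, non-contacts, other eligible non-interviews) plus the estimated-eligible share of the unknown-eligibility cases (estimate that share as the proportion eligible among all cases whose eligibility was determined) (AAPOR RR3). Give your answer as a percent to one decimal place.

Top = 126
Eligible (known) = 126 + 15 + 47 + 79 + 13 = 280
e = 280 / (280 + 72) = 280 / 352 = 0.7955
e × U = 0.7955 × 47 = 37.39
Base = 280 + 37.39 = 317.39
RR3 = 126 / 317.39 = 0.3970

39.7%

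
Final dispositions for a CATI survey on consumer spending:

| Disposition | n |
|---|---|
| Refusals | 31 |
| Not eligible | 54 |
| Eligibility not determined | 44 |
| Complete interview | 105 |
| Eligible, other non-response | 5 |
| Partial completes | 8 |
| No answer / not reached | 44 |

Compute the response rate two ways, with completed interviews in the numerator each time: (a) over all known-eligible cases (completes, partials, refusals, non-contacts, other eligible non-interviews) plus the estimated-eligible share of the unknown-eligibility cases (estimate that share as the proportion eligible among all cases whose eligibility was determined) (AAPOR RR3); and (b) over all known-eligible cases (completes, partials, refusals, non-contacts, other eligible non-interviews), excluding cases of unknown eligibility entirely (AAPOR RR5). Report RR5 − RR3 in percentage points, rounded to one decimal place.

8.2

Numerator: 105
Known eligible: 105 + 8 + 31 + 44 + 5 = 193
e = 193 / (193 + 54) = 193 / 247 = 0.7814
Estimated eligible among unknowns: 0.7814 × 44 = 34.38
Denominator: 193 + 34.38 = 227.38
RR3 = 105 / 227.38 = 0.4618
Denominator: 105 + 8 + 31 + 44 + 5 = 193
RR5 = 105 / 193 = 0.5440
Difference = 54.40 − 46.18 = 8.22 percentage points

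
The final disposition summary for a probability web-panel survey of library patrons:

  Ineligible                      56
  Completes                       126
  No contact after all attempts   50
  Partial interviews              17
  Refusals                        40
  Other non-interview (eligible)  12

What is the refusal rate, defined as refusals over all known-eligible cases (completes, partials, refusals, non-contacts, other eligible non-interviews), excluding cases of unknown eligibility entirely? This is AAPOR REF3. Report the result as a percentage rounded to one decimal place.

Top = 40
Denom = 126 + 17 + 40 + 50 + 12 = 245
REF3 = 40 / 245 = 0.1633

16.3%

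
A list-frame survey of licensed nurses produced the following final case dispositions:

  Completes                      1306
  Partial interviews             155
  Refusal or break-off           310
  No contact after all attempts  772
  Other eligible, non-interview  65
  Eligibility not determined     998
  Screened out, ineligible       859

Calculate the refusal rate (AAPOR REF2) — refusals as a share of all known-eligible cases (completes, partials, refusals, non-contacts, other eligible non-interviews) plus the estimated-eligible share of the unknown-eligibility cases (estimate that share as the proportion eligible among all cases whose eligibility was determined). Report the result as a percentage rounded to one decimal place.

Top → 310
Known eligible → 1306 + 155 + 310 + 772 + 65 = 2608
e = 2608 / (2608 + 859) = 2608 / 3467 = 0.7522
Estimated eligible among unknowns → 0.7522 × 998 = 750.70
Denominator → 2608 + 750.70 = 3358.70
REF2 = 310 / 3358.70 = 0.0923

9.2%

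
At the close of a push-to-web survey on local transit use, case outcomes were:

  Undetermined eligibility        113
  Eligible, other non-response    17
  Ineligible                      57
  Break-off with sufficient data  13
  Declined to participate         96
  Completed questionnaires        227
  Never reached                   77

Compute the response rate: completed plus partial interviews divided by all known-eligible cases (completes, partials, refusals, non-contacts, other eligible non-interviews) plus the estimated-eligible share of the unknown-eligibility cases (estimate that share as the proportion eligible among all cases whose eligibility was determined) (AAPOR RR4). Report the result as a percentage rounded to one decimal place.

Top: 227 + 13 = 240
Determined eligible: 227 + 13 + 96 + 77 + 17 = 430
e = 430 / (430 + 57) = 430 / 487 = 0.8830
e × U: 0.8830 × 113 = 99.78
Denominator: 430 + 99.78 = 529.78
RR4 = 240 / 529.78 = 0.4530

45.3%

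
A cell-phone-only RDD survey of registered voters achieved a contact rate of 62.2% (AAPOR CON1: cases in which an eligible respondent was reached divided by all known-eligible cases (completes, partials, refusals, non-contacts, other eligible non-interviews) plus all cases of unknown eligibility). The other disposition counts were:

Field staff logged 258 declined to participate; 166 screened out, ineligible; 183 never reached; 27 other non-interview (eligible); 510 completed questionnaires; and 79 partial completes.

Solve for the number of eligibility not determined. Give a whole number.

Top = 510 + 79 + 258 + 27 = 874
CON1 = 874 / D = 0.622
D = 874 / 0.622 = 1405.1
Other denominator terms total 1057
eligibility not determined = 1405.1 − 1057 ≈ 348

348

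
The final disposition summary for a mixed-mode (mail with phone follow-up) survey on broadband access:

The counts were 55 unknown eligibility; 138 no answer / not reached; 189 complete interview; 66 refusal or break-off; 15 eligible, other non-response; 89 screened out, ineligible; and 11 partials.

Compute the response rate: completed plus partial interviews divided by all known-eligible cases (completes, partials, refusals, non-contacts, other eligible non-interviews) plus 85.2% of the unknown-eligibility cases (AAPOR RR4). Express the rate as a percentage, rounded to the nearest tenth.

Num → 189 + 11 = 200
Eligible (known) → 189 + 11 + 66 + 138 + 15 = 419
Estimated eligible among unknowns → 0.8520 × 55 = 46.86
Denom → 419 + 46.86 = 465.86
RR4 = 200 / 465.86 = 0.4293

42.9%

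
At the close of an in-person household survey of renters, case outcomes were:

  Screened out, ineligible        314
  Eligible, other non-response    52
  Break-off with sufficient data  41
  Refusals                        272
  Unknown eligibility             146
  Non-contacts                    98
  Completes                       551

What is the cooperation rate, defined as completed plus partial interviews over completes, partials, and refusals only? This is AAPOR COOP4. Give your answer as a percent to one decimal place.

68.5%

Num = 551 + 41 = 592
Denominator = 551 + 41 + 272 = 864
COOP4 = 592 / 864 = 0.6852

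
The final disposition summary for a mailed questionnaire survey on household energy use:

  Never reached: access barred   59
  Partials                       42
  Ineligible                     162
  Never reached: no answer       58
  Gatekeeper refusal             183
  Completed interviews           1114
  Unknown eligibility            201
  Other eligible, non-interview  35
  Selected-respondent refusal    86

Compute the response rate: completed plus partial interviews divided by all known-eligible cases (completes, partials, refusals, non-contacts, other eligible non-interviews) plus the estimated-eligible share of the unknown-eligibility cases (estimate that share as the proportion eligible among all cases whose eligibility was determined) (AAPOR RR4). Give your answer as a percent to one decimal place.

Declined to participate = 183 + 86 = 269
Non-contacts = 58 + 59 = 117
Top: 1114 + 42 = 1156
Known eligible: 1114 + 42 + 269 + 117 + 35 = 1577
e = 1577 / (1577 + 162) = 1577 / 1739 = 0.9068
e × U: 0.9068 × 201 = 182.27
Base: 1577 + 182.27 = 1759.27
RR4 = 1156 / 1759.27 = 0.6571

65.7%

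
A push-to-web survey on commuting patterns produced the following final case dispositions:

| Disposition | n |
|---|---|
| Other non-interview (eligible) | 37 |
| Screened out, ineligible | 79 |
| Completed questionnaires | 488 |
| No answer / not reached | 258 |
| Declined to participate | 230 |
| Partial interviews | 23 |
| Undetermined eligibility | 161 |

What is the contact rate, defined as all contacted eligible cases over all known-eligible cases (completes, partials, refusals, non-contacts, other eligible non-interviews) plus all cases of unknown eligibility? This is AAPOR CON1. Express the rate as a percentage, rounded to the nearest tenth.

Num = 488 + 23 + 230 + 37 = 778
Denominator = 488 + 23 + 230 + 258 + 37 + 161 = 1197
CON1 = 778 / 1197 = 0.6500

65.0%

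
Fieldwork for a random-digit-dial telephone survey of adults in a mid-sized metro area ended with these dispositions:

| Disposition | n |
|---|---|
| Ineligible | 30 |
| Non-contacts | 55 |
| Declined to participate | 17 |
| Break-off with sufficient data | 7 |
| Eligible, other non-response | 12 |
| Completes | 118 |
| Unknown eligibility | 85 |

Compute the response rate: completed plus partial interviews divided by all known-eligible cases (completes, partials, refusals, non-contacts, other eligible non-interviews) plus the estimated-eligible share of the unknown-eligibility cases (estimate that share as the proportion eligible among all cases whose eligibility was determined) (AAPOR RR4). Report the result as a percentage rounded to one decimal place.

Top: 118 + 7 = 125
Determined eligible: 118 + 7 + 17 + 55 + 12 = 209
e = 209 / (209 + 30) = 209 / 239 = 0.8745
Eligible share of unknowns: 0.8745 × 85 = 74.33
Denom: 209 + 74.33 = 283.33
RR4 = 125 / 283.33 = 0.4412

44.1%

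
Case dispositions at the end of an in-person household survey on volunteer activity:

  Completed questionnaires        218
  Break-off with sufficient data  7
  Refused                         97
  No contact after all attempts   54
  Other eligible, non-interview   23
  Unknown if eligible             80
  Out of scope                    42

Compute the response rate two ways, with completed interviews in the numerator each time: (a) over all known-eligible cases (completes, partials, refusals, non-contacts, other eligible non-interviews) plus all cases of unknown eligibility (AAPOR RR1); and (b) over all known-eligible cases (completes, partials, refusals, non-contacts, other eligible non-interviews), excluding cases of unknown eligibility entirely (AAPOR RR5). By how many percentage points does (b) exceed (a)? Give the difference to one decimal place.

9.1

Top → 218
Denom → 218 + 7 + 97 + 54 + 23 + 80 = 479
RR1 = 218 / 479 = 0.4551
Denom → 218 + 7 + 97 + 54 + 23 = 399
RR5 = 218 / 399 = 0.5464
Difference = 54.64 − 45.51 = 9.13 percentage points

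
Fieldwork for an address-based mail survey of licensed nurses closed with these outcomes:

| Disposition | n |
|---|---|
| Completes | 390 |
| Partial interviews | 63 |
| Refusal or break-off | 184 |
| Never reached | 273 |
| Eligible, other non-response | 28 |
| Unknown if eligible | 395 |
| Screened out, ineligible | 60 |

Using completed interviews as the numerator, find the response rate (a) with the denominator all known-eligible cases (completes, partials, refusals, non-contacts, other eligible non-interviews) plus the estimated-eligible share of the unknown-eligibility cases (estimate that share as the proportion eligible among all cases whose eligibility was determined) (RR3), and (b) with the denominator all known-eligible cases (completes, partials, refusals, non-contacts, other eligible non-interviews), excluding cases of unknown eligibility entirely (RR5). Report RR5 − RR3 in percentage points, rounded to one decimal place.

11.8

Top → 390
Known eligible → 390 + 63 + 184 + 273 + 28 = 938
e = 938 / (938 + 60) = 938 / 998 = 0.9399
Eligible share of unknowns → 0.9399 × 395 = 371.26
Base → 938 + 371.26 = 1309.26
RR3 = 390 / 1309.26 = 0.2979
Base → 390 + 63 + 184 + 273 + 28 = 938
RR5 = 390 / 938 = 0.4158
Difference = 41.58 − 29.79 = 11.79 percentage points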